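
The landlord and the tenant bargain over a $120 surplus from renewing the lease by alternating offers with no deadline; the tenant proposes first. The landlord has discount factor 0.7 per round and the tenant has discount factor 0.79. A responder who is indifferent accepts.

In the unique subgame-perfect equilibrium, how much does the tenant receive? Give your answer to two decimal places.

80.54

In a stationary SPE each proposer offers the other exactly their discounted continuation value.
If the tenant keeps x when proposing and the landlord keeps y when proposing, then x = 120 − 0.7y and y = 120 − 0.79x.
Solving: x = 120(1 − 0.7) / (1 − 0.79·0.7) = 36 / 0.447 ≈ 80.5369.
The landlord gets 120 − 80.5369 ≈ 39.4631.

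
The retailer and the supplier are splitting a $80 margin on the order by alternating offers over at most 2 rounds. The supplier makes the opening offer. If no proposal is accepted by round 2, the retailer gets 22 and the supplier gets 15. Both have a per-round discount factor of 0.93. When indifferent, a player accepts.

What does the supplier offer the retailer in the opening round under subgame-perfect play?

By backward induction:
Round 2 (the retailer proposes): the supplier gets 15 if talks fail, so the retailer offers 15 and keeps 65.
Round 1 (the supplier proposes): the retailer can get 65 next round, worth 0.93 × 65 = 60.45 now, so the supplier offers 60.45, keeping 19.55.

60.45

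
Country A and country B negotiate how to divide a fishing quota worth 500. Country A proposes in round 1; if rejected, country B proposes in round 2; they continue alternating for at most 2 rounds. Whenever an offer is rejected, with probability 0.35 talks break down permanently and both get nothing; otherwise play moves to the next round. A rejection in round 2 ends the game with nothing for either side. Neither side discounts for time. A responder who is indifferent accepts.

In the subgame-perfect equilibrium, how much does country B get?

By backward induction:
Round 2 (country B proposes): rejection yields 0 for country A; country B offers 0 and keeps 500.
Round 1 (country A proposes): rejecting gives country B an expected 0.65 × 500 = 325. Country A offers 325 and keeps 500 − 325 = 175.

325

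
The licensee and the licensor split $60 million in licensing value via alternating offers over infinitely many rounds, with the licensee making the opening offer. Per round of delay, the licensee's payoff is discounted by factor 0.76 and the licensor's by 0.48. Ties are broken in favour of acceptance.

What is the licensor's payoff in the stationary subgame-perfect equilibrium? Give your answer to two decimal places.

10.88

When the licensee proposes, the licensor accepts any offer worth at least 0.48 times what the licensor would get by proposing next round; and vice versa.
This gives x = 60 − 0.48y and y = 60 − 0.76x, where x and y are each side's share when it proposes.
Hence (1 − 0.48·0.76)x = 60(1 − 0.48), i.e. 0.6352·x = 31.2.
x ≈ 49.1184; the licensor's share is 60 − x ≈ 10.8816.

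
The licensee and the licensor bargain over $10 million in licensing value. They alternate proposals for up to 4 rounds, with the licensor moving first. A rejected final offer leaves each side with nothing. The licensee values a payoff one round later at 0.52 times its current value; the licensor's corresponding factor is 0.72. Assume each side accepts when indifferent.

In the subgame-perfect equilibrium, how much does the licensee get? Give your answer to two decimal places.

Round 4 (the licensee proposes): rejection yields 0 for the licensor; the licensee offers 0 and keeps 10.
Round 3 (the licensor proposes): the licensee can get 10 next round, worth 0.52 × 10 = 5.2 now; the licensor offers that and keeps 4.8.
Round 2 (the licensee proposes): the licensor can get 4.8 next round, worth 0.72 × 4.8 = 3.456 now, so the licensee offers 3.456, keeping 6.544.
Round 1 (the licensor proposes): the licensee can get 6.544 next round, worth 0.52 × 6.544 = 3.40288 now. The licensor offers 3.40288 and keeps 10 − 3.40288 = 6.59712.

3.40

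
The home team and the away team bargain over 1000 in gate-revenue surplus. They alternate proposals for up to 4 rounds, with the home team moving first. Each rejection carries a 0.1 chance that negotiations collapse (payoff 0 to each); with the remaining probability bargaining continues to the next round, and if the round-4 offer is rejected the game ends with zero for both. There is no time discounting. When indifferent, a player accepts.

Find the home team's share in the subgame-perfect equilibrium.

181

Round 4 (the away team proposes): the home team will accept anything ≥ 0, so the away team offers 0 and keeps 1000.
Round 3 (the home team proposes): rejecting gives the away team an expected 0.9 × 1000 = 900; the home team offers that and keeps 100.
Round 2 (the away team proposes): rejecting gives the home team an expected 0.9 × 100 = 90, so the away team offers 90, keeping 910.
Round 1 (the home team proposes): rejecting gives the away team an expected 0.9 × 910 = 819. The home team offers 819 and keeps 1000 − 819 = 181.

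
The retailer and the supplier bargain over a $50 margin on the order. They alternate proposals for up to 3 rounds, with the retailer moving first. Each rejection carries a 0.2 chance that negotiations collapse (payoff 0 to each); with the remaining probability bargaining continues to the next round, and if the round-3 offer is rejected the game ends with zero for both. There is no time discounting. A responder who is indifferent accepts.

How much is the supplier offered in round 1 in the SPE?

8

By backward induction:
Round 3 (the retailer proposes): rejection yields 0 for the supplier; the retailer offers 0 and keeps 50.
Round 2 (the supplier proposes): rejecting gives the retailer an expected 0.8 × 50 = 40. The supplier offers 40 and keeps 50 − 40 = 10.
Round 1 (the retailer proposes): rejecting gives the supplier an expected 0.8 × 10 = 8. The retailer offers 8 and keeps 50 − 8 = 42.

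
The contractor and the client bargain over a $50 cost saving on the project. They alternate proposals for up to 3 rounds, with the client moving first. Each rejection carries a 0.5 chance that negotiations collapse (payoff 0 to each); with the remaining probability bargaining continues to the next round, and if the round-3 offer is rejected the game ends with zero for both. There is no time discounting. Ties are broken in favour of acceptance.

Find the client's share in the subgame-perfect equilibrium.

37.5

By backward induction:
Round 3 (the client proposes): rejection yields 0 for the contractor; the client offers 0 and keeps 50.
Round 2 (the contractor proposes): rejecting gives the client an expected 0.5 × 50 = 25; the contractor offers that and keeps 25.
Round 1 (the client proposes): rejecting gives the contractor an expected 0.5 × 25 = 12.5, so the client offers 12.5, keeping 37.5.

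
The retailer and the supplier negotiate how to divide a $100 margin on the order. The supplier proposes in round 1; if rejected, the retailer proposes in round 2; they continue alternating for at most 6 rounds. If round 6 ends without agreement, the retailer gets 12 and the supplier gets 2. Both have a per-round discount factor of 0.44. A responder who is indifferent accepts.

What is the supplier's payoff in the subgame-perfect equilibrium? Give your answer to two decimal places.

68.97

Round 6 (the retailer proposes): the supplier gets 2 if talks fail, so the retailer offers 2 and keeps 98.
Round 5 (the supplier proposes): the retailer can get 98 next round, worth 0.44 × 98 = 43.12 now, so the supplier offers 43.12, keeping 56.88.
Round 4 (the retailer proposes): the supplier can get 56.88 next round, worth 0.44 × 56.88 = 25.0272 now; the retailer offers that and keeps 74.9728.
Round 3 (the supplier proposes): the retailer can get 74.9728 next round, worth 0.44 × 74.9728 = 32.988032 now, so the supplier offers 32.988032, keeping 67.011968.
Round 2 (the retailer proposes): the supplier can get 67.011968 next round, worth 0.44 × 67.011968 = 29.48526592 now. The retailer offers 29.48526592 and keeps 100 − 29.48526592 = 70.51473408.
Round 1 (the supplier proposes): the retailer can get 70.51473408 next round, worth 0.44 × 70.51473408 = 31.0264829952 now, so the supplier offers 31.0264829952, keeping 68.9735170048.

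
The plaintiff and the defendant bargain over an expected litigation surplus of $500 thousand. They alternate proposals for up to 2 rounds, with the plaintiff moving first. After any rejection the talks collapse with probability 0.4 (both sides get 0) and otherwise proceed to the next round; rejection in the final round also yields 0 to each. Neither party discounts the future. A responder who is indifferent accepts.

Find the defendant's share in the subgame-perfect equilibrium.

Round 2 (the defendant proposes): rejection yields 0 for the plaintiff; the defendant offers 0 and keeps 500.
Round 1 (the plaintiff proposes): rejecting gives the defendant an expected 0.6 × 500 = 300; the plaintiff offers that and keeps 200.

300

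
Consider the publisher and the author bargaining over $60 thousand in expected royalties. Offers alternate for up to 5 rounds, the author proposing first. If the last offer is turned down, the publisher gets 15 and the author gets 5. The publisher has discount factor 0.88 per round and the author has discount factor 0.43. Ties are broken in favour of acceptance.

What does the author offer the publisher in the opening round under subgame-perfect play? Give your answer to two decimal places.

Round 5 (the author proposes): the publisher gets 15 if talks fail, so the author offers 15 and keeps 45.
Round 4 (the publisher proposes): the author can get 45 next round, worth 0.43 × 45 = 19.35 now. The publisher offers 19.35 and keeps 60 − 19.35 = 40.65.
Round 3 (the author proposes): the publisher can get 40.65 next round, worth 0.88 × 40.65 = 35.772 now; the author offers that and keeps 24.228.
Round 2 (the publisher proposes): the author can get 24.228 next round, worth 0.43 × 24.228 = 10.41804 now; the publisher offers that and keeps 49.58196.
Round 1 (the author proposes): the publisher can get 49.58196 next round, worth 0.88 × 49.58196 = 43.6321248 now, so the author offers 43.6321248, keeping 16.3678752.

43.63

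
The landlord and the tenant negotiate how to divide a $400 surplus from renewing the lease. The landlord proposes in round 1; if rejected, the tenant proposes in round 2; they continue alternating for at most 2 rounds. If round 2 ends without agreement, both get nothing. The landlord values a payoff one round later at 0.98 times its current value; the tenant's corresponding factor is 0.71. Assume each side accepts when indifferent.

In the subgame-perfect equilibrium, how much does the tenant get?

284

Round 2 (the tenant proposes): the landlord will accept anything ≥ 0, so the tenant offers 0 and keeps 400.
Round 1 (the landlord proposes): the tenant can get 400 next round, worth 0.71 × 400 = 284 now. The landlord offers 284 and keeps 400 − 284 = 116.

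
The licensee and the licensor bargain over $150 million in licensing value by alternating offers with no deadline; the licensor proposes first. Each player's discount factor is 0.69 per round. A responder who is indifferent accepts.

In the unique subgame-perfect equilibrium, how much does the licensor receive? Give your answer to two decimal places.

Let x be the licensor's share when the licensor proposes and y be the licensee's share when the licensee proposes.
The licensee accepts iff offered ≥ 0.69·y, so x = 150 − 0.69y. Symmetrically y = 150 − 0.69x.
Substituting: x = 150 − 0.69(150 − 0.69x), giving x(1 − 0.69·0.69) = 150(1 − 0.69).
So x = 150 × 0.31 / 0.5239 ≈ 88.7574, and the licensee receives 150 − x ≈ 61.2426.

88.76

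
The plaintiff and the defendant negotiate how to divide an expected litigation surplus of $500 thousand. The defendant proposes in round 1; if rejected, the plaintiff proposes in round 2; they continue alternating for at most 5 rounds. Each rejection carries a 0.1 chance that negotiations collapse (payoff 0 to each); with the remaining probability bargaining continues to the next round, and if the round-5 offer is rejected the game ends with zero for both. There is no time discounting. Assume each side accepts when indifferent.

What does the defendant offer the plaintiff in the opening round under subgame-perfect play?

81.45

By backward induction:
Round 5 (the defendant proposes): the plaintiff will accept anything ≥ 0, so the defendant offers 0 and keeps 500.
Round 4 (the plaintiff proposes): rejecting gives the defendant an expected 0.9 × 500 = 450; the plaintiff offers that and keeps 50.
Round 3 (the defendant proposes): rejecting gives the plaintiff an expected 0.9 × 50 = 45; the defendant offers that and keeps 455.
Round 2 (the plaintiff proposes): rejecting gives the defendant an expected 0.9 × 455 = 409.5; the plaintiff offers that and keeps 90.5.
Round 1 (the defendant proposes): rejecting gives the plaintiff an expected 0.9 × 90.5 = 81.45, so the defendant offers 81.45, keeping 418.55.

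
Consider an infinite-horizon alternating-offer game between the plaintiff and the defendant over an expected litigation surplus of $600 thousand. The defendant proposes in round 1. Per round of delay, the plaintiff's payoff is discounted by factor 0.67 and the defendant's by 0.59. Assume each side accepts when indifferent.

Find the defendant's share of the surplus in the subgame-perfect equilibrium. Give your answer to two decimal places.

327.44

When the defendant proposes, the plaintiff accepts any offer worth at least 0.67 times what the plaintiff would get by proposing next round; and vice versa.
This gives x = 600 − 0.67y and y = 600 − 0.59x, where x and y are each side's share when it proposes.
Hence (1 − 0.67·0.59)x = 600(1 − 0.67), i.e. 0.6047·x = 198.
x ≈ 327.4351; the plaintiff's share is 600 − x ≈ 272.5649.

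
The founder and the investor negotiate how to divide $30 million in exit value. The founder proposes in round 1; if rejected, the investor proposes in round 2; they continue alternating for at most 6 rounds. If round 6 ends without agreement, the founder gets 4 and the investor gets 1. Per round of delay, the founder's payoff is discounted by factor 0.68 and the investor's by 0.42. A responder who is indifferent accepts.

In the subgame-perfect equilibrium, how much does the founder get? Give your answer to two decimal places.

Work backward from the last round.
Round 6 (the investor proposes): the founder gets 4 if talks fail, so the investor offers 4 and keeps 26.
Round 5 (the founder proposes): the investor can get 26 next round, worth 0.42 × 26 = 10.92 now; the founder offers that and keeps 19.08.
Round 4 (the investor proposes): the founder can get 19.08 next round, worth 0.68 × 19.08 = 12.9744 now, so the investor offers 12.9744, keeping 17.0256.
Round 3 (the founder proposes): the investor can get 17.0256 next round, worth 0.42 × 17.0256 = 7.150752 now; the founder offers that and keeps 22.849248.
Round 2 (the investor proposes): the founder can get 22.849248 next round, worth 0.68 × 22.849248 = 15.53748864 now, so the investor offers 15.53748864, keeping 14.46251136.
Round 1 (the founder proposes): the investor can get 14.46251136 next round, worth 0.42 × 14.46251136 = 6.0742547712 now. The founder offers 6.0742547712 and keeps 30 − 6.0742547712 = 23.9257452288.

23.93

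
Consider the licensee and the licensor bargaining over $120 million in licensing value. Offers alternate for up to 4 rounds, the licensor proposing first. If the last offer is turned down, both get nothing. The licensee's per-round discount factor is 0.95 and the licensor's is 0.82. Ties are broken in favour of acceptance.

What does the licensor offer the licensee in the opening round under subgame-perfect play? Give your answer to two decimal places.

109.33

Round 4 (the licensee proposes): rejection yields 0 for the licensor; the licensee offers 0 and keeps 120.
Round 3 (the licensor proposes): the licensee can get 120 next round, worth 0.95 × 120 = 114 now; the licensor offers that and keeps 6.
Round 2 (the licensee proposes): the licensor can get 6 next round, worth 0.82 × 6 = 4.92 now; the licensee offers that and keeps 115.08.
Round 1 (the licensor proposes): the licensee can get 115.08 next round, worth 0.95 × 115.08 = 109.326 now; the licensor offers that and keeps 10.674.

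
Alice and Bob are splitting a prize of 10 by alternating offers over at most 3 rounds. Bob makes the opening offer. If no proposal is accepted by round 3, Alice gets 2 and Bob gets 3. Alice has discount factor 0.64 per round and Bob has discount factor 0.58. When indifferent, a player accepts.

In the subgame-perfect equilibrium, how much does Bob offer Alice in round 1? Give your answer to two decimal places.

3.43

Round 3 (Bob proposes): Alice gets 2 if talks fail, so Bob offers 2 and keeps 8.
Round 2 (Alice proposes): Bob can get 8 next round, worth 0.58 × 8 = 4.64 now, so Alice offers 4.64, keeping 5.36.
Round 1 (Bob proposes): Alice can get 5.36 next round, worth 0.64 × 5.36 = 3.4304 now. Bob offers 3.4304 and keeps 10 − 3.4304 = 6.5696.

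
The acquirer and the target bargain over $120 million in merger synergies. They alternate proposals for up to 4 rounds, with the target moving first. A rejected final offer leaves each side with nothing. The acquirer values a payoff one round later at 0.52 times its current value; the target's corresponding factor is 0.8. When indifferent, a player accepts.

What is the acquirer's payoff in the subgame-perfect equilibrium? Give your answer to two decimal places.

38.44

Round 4 (the acquirer proposes): the target will accept anything ≥ 0, so the acquirer offers 0 and keeps 120.
Round 3 (the target proposes): the acquirer can get 120 next round, worth 0.52 × 120 = 62.4 now, so the target offers 62.4, keeping 57.6.
Round 2 (the acquirer proposes): the target can get 57.6 next round, worth 0.8 × 57.6 = 46.08 now, so the acquirer offers 46.08, keeping 73.92.
Round 1 (the target proposes): the acquirer can get 73.92 next round, worth 0.52 × 73.92 = 38.4384 now; the target offers that and keeps 81.5616.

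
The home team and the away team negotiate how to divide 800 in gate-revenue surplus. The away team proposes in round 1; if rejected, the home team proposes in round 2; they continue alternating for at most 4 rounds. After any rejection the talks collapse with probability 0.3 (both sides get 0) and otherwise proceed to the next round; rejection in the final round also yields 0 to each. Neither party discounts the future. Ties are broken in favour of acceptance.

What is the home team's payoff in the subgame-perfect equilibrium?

Round 4 (the home team proposes): the away team will accept anything ≥ 0, so the home team offers 0 and keeps 800.
Round 3 (the away team proposes): rejecting gives the home team an expected 0.7 × 800 = 560. The away team offers 560 and keeps 800 − 560 = 240.
Round 2 (the home team proposes): rejecting gives the away team an expected 0.7 × 240 = 168; the home team offers that and keeps 632.
Round 1 (the away team proposes): rejecting gives the home team an expected 0.7 × 632 = 442.4. The away team offers 442.4 and keeps 800 − 442.4 = 357.6.

442.4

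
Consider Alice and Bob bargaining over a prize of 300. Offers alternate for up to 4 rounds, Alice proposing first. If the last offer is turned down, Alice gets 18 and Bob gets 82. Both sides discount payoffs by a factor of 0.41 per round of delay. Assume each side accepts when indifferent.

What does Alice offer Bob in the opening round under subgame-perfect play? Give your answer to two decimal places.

By backward induction:
Round 4 (Bob proposes): Alice gets 18 if talks fail, so Bob offers 18 and keeps 282.
Round 3 (Alice proposes): Bob can get 282 next round, worth 0.41 × 282 = 115.62 now; Alice offers that and keeps 184.38.
Round 2 (Bob proposes): Alice can get 184.38 next round, worth 0.41 × 184.38 = 75.5958 now, so Bob offers 75.5958, keeping 224.4042.
Round 1 (Alice proposes): Bob can get 224.4042 next round, worth 0.41 × 224.4042 = 92.005722 now, so Alice offers 92.005722, keeping 207.994278.

92.01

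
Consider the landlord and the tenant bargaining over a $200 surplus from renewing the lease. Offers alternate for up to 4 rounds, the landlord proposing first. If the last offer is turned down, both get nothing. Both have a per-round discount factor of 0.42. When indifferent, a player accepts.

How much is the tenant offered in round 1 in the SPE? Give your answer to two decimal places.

63.54

Solve by backward induction from round 4.
Round 4 (the tenant proposes): the landlord will accept anything ≥ 0, so the tenant offers 0 and keeps 200.
Round 3 (the landlord proposes): the tenant can get 200 next round, worth 0.42 × 200 = 84 now; the landlord offers that and keeps 116.
Round 2 (the tenant proposes): the landlord can get 116 next round, worth 0.42 × 116 = 48.72 now, so the tenant offers 48.72, keeping 151.28.
Round 1 (the landlord proposes): the tenant can get 151.28 next round, worth 0.42 × 151.28 = 63.5376 now; the landlord offers that and keeps 136.4624.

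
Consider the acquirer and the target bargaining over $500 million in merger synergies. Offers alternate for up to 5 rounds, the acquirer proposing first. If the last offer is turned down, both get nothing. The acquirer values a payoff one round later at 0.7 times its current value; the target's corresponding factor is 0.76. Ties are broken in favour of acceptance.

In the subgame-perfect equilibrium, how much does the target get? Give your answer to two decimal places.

174.65

Round 5 (the acquirer proposes): rejection yields 0 for the target; the acquirer offers 0 and keeps 500.
Round 4 (the target proposes): the acquirer can get 500 next round, worth 0.7 × 500 = 350 now; the target offers that and keeps 150.
Round 3 (the acquirer proposes): the target can get 150 next round, worth 0.76 × 150 = 114 now. The acquirer offers 114 and keeps 500 − 114 = 386.
Round 2 (the target proposes): the acquirer can get 386 next round, worth 0.7 × 386 = 270.2 now, so the target offers 270.2, keeping 229.8.
Round 1 (the acquirer proposes): the target can get 229.8 next round, worth 0.76 × 229.8 = 174.648 now. The acquirer offers 174.648 and keeps 500 − 174.648 = 325.352.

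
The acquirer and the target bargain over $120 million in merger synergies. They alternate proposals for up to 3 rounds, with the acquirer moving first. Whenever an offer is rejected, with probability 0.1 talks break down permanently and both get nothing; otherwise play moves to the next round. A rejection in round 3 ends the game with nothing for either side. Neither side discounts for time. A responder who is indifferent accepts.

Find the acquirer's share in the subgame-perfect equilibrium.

Round 3 (the acquirer proposes): the target will accept anything ≥ 0, so the acquirer offers 0 and keeps 120.
Round 2 (the target proposes): rejecting gives the acquirer an expected 0.9 × 120 = 108. The target offers 108 and keeps 120 − 108 = 12.
Round 1 (the acquirer proposes): rejecting gives the target an expected 0.9 × 12 = 10.8; the acquirer offers that and keeps 109.2.

109.2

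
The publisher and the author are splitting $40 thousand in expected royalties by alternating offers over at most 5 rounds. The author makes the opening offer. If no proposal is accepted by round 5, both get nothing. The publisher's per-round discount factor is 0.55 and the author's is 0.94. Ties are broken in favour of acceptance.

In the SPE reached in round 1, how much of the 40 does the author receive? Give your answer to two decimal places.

38.00

By backward induction:
Round 5 (the author proposes): rejection yields 0 for the publisher; the author offers 0 and keeps 40.
Round 4 (the publisher proposes): the author can get 40 next round, worth 0.94 × 40 = 37.6 now. The publisher offers 37.6 and keeps 40 − 37.6 = 2.4.
Round 3 (the author proposes): the publisher can get 2.4 next round, worth 0.55 × 2.4 = 1.32 now; the author offers that and keeps 38.68.
Round 2 (the publisher proposes): the author can get 38.68 next round, worth 0.94 × 38.68 = 36.3592 now. The publisher offers 36.3592 and keeps 40 − 36.3592 = 3.6408.
Round 1 (the author proposes): the publisher can get 3.6408 next round, worth 0.55 × 3.6408 = 2.00244 now; the author offers that and keeps 37.99756.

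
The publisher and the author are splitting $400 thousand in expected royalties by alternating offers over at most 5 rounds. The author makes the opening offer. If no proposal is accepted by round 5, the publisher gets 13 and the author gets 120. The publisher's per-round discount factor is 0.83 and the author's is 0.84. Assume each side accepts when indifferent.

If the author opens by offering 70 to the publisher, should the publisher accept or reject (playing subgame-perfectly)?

Round 5 (the author proposes): the publisher gets 13 if talks fail, so the author offers 13 and keeps 387.
Round 4 (the publisher proposes): the author can get 387 next round, worth 0.84 × 387 = 325.08 now, so the publisher offers 325.08, keeping 74.92.
Round 3 (the author proposes): the publisher can get 74.92 next round, worth 0.83 × 74.92 = 62.1836 now. The author offers 62.1836 and keeps 400 − 62.1836 = 337.8164.
Round 2 (the publisher proposes): the author can get 337.8164 next round, worth 0.84 × 337.8164 = 283.765776 now, so the publisher offers 283.765776, keeping 116.234224.
So by rejecting in round 1, the publisher gets 116.234224 next round, worth 0.83 × 116.234224 = 96.47440592 now.
Offer 70 < 96.47440592, so the publisher rejects.

Reject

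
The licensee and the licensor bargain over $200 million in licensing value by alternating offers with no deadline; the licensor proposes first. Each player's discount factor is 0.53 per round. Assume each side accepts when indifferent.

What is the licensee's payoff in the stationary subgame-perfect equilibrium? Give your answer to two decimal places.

In a stationary SPE each proposer offers the other exactly their discounted continuation value.
If the licensor keeps x when proposing and the licensee keeps y when proposing, then x = 200 − 0.53y and y = 200 − 0.53x.
Solving: x = 200(1 − 0.53) / (1 − 0.53·0.53) = 94 / 0.7191 ≈ 130.7190.
The licensee gets 200 − 130.7190 ≈ 69.2810.

69.28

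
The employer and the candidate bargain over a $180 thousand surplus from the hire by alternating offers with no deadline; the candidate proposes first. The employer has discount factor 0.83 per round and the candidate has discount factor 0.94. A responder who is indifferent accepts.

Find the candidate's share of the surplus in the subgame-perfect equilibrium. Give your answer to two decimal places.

Let x be the candidate's share when the candidate proposes and y be the employer's share when the employer proposes.
The employer accepts iff offered ≥ 0.83·y, so x = 180 − 0.83y. Symmetrically y = 180 − 0.94x.
Substituting: x = 180 − 0.83(180 − 0.94x), giving x(1 − 0.94·0.83) = 180(1 − 0.83).
So x = 180 × 0.17 / 0.2198 ≈ 139.2175, and the employer receives 180 − x ≈ 40.7825.

139.22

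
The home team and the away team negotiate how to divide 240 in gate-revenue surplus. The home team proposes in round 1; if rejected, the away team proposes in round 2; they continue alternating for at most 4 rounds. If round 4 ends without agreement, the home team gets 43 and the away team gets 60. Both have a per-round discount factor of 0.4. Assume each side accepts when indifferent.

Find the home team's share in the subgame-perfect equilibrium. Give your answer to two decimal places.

169.79

Round 4 (the away team proposes): the home team gets 43 if talks fail, so the away team offers 43 and keeps 197.
Round 3 (the home team proposes): the away team can get 197 next round, worth 0.4 × 197 = 78.8 now. The home team offers 78.8 and keeps 240 − 78.8 = 161.2.
Round 2 (the away team proposes): the home team can get 161.2 next round, worth 0.4 × 161.2 = 64.48 now, so the away team offers 64.48, keeping 175.52.
Round 1 (the home team proposes): the away team can get 175.52 next round, worth 0.4 × 175.52 = 70.208 now; the home team offers that and keeps 169.792.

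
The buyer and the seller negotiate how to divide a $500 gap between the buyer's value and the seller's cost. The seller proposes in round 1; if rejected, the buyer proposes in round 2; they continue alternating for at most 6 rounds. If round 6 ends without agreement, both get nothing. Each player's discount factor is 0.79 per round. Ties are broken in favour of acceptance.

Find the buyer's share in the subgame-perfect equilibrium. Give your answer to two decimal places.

288.57

By backward induction:
Round 6 (the buyer proposes): the seller will accept anything ≥ 0, so the buyer offers 0 and keeps 500.
Round 5 (the seller proposes): the buyer can get 500 next round, worth 0.79 × 500 = 395 now, so the seller offers 395, keeping 105.
Round 4 (the buyer proposes): the seller can get 105 next round, worth 0.79 × 105 = 82.95 now. The buyer offers 82.95 and keeps 500 − 82.95 = 417.05.
Round 3 (the seller proposes): the buyer can get 417.05 next round, worth 0.79 × 417.05 = 329.4695 now; the seller offers that and keeps 170.5305.
Round 2 (the buyer proposes): the seller can get 170.5305 next round, worth 0.79 × 170.5305 = 134.719095 now, so the buyer offers 134.719095, keeping 365.280905.
Round 1 (the seller proposes): the buyer can get 365.280905 next round, worth 0.79 × 365.280905 = 288.57191495 now. The seller offers 288.57191495 and keeps 500 − 288.57191495 = 211.42808505.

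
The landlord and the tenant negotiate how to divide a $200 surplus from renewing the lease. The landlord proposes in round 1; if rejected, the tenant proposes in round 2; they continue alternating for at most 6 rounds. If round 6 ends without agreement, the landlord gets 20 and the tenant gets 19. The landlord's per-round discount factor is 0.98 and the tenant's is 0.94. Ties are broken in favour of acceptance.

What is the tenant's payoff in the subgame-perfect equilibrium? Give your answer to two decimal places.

150.81

By backward induction:
Round 6 (the tenant proposes): the landlord gets 20 if talks fail, so the tenant offers 20 and keeps 180.
Round 5 (the landlord proposes): the tenant can get 180 next round, worth 0.94 × 180 = 169.2 now; the landlord offers that and keeps 30.8.
Round 4 (the tenant proposes): the landlord can get 30.8 next round, worth 0.98 × 30.8 = 30.184 now. The tenant offers 30.184 and keeps 200 − 30.184 = 169.816.
Round 3 (the landlord proposes): the tenant can get 169.816 next round, worth 0.94 × 169.816 = 159.62704 now. The landlord offers 159.62704 and keeps 200 − 159.62704 = 40.37296.
Round 2 (the tenant proposes): the landlord can get 40.37296 next round, worth 0.98 × 40.37296 = 39.5655008 now; the tenant offers that and keeps 160.4344992.
Round 1 (the landlord proposes): the tenant can get 160.4344992 next round, worth 0.94 × 160.4344992 = 150.808429248 now, so the landlord offers 150.808429248, keeping 49.191570752.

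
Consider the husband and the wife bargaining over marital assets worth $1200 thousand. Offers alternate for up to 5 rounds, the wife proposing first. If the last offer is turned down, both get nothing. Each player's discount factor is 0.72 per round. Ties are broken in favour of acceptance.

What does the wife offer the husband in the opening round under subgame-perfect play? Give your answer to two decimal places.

367.33

Solve by backward induction from round 5.
Round 5 (the wife proposes): rejection yields 0 for the husband; the wife offers 0 and keeps 1200.
Round 4 (the husband proposes): the wife can get 1200 next round, worth 0.72 × 1200 = 864 now; the husband offers that and keeps 336.
Round 3 (the wife proposes): the husband can get 336 next round, worth 0.72 × 336 = 241.92 now, so the wife offers 241.92, keeping 958.08.
Round 2 (the husband proposes): the wife can get 958.08 next round, worth 0.72 × 958.08 = 689.8176 now. The husband offers 689.8176 and keeps 1200 − 689.8176 = 510.1824.
Round 1 (the wife proposes): the husband can get 510.1824 next round, worth 0.72 × 510.1824 = 367.331328 now, so the wife offers 367.331328, keeping 832.668672.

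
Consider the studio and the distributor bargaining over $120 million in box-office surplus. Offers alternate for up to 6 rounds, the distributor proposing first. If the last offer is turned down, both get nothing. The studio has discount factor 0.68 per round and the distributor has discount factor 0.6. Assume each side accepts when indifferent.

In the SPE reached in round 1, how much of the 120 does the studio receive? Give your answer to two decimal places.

59.54

Round 6 (the studio proposes): the distributor will accept anything ≥ 0, so the studio offers 0 and keeps 120.
Round 5 (the distributor proposes): the studio can get 120 next round, worth 0.68 × 120 = 81.6 now; the distributor offers that and keeps 38.4.
Round 4 (the studio proposes): the distributor can get 38.4 next round, worth 0.6 × 38.4 = 23.04 now, so the studio offers 23.04, keeping 96.96.
Round 3 (the distributor proposes): the studio can get 96.96 next round, worth 0.68 × 96.96 = 65.9328 now; the distributor offers that and keeps 54.0672.
Round 2 (the studio proposes): the distributor can get 54.0672 next round, worth 0.6 × 54.0672 = 32.44032 now; the studio offers that and keeps 87.55968.
Round 1 (the distributor proposes): the studio can get 87.55968 next round, worth 0.68 × 87.55968 = 59.5405824 now; the distributor offers that and keeps 60.4594176.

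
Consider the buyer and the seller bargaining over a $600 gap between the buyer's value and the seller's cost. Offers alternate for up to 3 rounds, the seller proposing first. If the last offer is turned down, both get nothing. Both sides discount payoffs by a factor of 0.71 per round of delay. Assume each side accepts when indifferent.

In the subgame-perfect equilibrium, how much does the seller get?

By backward induction:
Round 3 (the seller proposes): rejection yields 0 for the buyer; the seller offers 0 and keeps 600.
Round 2 (the buyer proposes): the seller can get 600 next round, worth 0.71 × 600 = 426 now. The buyer offers 426 and keeps 600 − 426 = 174.
Round 1 (the seller proposes): the buyer can get 174 next round, worth 0.71 × 174 = 123.54 now, so the seller offers 123.54, keeping 476.46.

476.46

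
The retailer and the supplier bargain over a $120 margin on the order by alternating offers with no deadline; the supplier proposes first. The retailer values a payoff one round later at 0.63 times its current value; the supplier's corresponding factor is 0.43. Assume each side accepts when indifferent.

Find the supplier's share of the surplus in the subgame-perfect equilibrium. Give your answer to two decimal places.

60.90

When the supplier proposes, the retailer accepts any offer worth at least 0.63 times what the retailer would get by proposing next round; and vice versa.
This gives x = 120 − 0.63y and y = 120 − 0.43x, where x and y are each side's share when it proposes.
Hence (1 − 0.63·0.43)x = 120(1 − 0.63), i.e. 0.7291·x = 44.4.
x ≈ 60.8970; the retailer's share is 120 − x ≈ 59.1030.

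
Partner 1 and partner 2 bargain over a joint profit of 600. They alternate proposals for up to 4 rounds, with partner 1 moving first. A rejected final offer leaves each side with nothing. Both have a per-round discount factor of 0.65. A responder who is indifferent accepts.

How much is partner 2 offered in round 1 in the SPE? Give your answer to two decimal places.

301.28

Round 4 (partner 2 proposes): partner 1 will accept anything ≥ 0, so partner 2 offers 0 and keeps 600.
Round 3 (partner 1 proposes): partner 2 can get 600 next round, worth 0.65 × 600 = 390 now, so partner 1 offers 390, keeping 210.
Round 2 (partner 2 proposes): partner 1 can get 210 next round, worth 0.65 × 210 = 136.5 now; partner 2 offers that and keeps 463.5.
Round 1 (partner 1 proposes): partner 2 can get 463.5 next round, worth 0.65 × 463.5 = 301.275 now; partner 1 offers that and keeps 298.725.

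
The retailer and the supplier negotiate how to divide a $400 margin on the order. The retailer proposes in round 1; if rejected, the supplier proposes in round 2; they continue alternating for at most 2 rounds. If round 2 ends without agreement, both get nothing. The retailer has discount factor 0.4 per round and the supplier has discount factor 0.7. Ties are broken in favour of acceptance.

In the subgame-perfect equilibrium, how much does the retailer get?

By backward induction:
Round 2 (the supplier proposes): rejection yields 0 for the retailer; the supplier offers 0 and keeps 400.
Round 1 (the retailer proposes): the supplier can get 400 next round, worth 0.7 × 400 = 280 now; the retailer offers that and keeps 120.

120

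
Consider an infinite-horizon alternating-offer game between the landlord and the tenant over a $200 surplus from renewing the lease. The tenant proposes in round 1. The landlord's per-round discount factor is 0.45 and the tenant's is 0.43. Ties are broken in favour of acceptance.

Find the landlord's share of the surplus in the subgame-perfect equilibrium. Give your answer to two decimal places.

63.61

Let x be the tenant's share when the tenant proposes and y be the landlord's share when the landlord proposes.
The landlord accepts iff offered ≥ 0.45·y, so x = 200 − 0.45y. Symmetrically y = 200 − 0.43x.
Substituting: x = 200 − 0.45(200 − 0.43x), giving x(1 − 0.43·0.45) = 200(1 − 0.45).
So x = 200 × 0.55 / 0.8065 ≈ 136.3918, and the landlord receives 200 − x ≈ 63.6082.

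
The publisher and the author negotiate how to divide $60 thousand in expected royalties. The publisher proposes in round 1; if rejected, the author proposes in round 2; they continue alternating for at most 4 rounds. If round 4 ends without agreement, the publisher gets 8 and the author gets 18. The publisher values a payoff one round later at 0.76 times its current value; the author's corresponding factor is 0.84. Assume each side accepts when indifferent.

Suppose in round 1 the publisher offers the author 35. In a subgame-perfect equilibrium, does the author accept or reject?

Reject

Round 4 (the author proposes): the publisher gets 8 if talks fail, so the author offers 8 and keeps 52.
Round 3 (the publisher proposes): the author can get 52 next round, worth 0.84 × 52 = 43.68 now. The publisher offers 43.68 and keeps 60 − 43.68 = 16.32.
Round 2 (the author proposes): the publisher can get 16.32 next round, worth 0.76 × 16.32 = 12.4032 now, so the author offers 12.4032, keeping 47.5968.
So by rejecting in round 1, the author gets 47.5968 next round, worth 0.84 × 47.5968 = 39.981312 now.
Offer 35 < 39.981312, so the author rejects.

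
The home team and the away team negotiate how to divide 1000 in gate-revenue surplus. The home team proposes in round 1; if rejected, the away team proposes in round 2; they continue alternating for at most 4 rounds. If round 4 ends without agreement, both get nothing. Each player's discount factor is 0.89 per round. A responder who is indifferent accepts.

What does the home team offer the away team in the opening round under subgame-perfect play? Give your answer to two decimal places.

Round 4 (the away team proposes): the home team will accept anything ≥ 0, so the away team offers 0 and keeps 1000.
Round 3 (the home team proposes): the away team can get 1000 next round, worth 0.89 × 1000 = 890 now. The home team offers 890 and keeps 1000 − 890 = 110.
Round 2 (the away team proposes): the home team can get 110 next round, worth 0.89 × 110 = 97.9 now, so the away team offers 97.9, keeping 902.1.
Round 1 (the home team proposes): the away team can get 902.1 next round, worth 0.89 × 902.1 = 802.869 now; the home team offers that and keeps 197.131.

802.87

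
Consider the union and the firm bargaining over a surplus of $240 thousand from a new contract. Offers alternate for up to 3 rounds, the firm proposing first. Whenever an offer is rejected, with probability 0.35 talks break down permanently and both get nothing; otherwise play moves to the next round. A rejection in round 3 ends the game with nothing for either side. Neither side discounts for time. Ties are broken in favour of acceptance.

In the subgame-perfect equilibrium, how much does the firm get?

185.4

Round 3 (the firm proposes): rejection yields 0 for the union; the firm offers 0 and keeps 240.
Round 2 (the union proposes): rejecting gives the firm an expected 0.65 × 240 = 156; the union offers that and keeps 84.
Round 1 (the firm proposes): rejecting gives the union an expected 0.65 × 84 = 54.6. The firm offers 54.6 and keeps 240 − 54.6 = 185.4.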